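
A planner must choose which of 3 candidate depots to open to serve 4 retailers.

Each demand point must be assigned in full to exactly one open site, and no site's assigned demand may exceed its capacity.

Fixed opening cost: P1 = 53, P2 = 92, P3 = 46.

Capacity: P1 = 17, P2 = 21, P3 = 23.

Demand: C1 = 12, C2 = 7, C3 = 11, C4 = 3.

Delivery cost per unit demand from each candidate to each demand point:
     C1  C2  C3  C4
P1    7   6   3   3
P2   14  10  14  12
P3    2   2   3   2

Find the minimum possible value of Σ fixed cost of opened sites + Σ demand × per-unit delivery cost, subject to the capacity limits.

Open {P1, P3}; cheapest assignment that respects the capacities:
  P1 (cap 17, load 11): C3 — cost 11×3 = 33
  P3 (cap 23, load 22): C1, C2, C4 — cost 12×2 + 7×2 + 3×2 = 44
  Shipping 77, fixed 99 → total 176.
  Any other capacity-feasible assignment to {P1, P3} ships for at least 77.
Compare {P1, P2, P3}: its best feasible assignment gives total 268.
Compare {P2, P3}: its best feasible assignment gives total 301.
Every other set of open sites that can feasibly serve all demand totals ≥ 268 even under its best assignment. Minimum: 176.

176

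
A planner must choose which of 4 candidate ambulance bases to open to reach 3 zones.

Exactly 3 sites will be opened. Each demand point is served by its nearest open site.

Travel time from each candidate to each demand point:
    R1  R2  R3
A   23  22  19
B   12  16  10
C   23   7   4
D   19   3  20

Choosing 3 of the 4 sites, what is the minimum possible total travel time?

19

Open {B, C, D}.
  R1→B 12, R2→D 3, R3→C 4  ⇒ total 19.
Compare {A, B, C}: total 23.
Compare {A, B, D}: total 25.
No size-3 selection does better; minimum is 19.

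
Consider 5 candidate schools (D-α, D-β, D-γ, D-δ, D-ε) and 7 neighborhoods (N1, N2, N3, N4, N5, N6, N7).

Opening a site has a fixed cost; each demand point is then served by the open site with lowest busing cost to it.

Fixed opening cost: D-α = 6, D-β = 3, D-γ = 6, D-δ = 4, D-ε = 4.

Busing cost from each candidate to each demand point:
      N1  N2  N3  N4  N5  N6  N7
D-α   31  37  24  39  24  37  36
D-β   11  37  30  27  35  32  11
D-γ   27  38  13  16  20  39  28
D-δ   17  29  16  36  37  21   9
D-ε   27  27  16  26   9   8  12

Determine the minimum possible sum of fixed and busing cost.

Open {D-β, D-γ, D-ε}: assign each demand point to its cheapest open site.
  N1→D-β 11, N2→D-ε 27, N3→D-γ 13, N4→D-γ 16, N5→D-ε 9, N6→D-ε 8, N7→D-β 11
  busing cost 95, fixed 13 → total 108.
Compare {D-β, D-γ, D-δ, D-ε}: busing cost 93 + fixed 17 = 110.
Compare {D-γ, D-δ, D-ε}: busing cost 99 + fixed 14 = 113.
Compare {D-α, D-β, D-γ, D-ε}: busing cost 95 + fixed 19 = 114.
All other subsets cost ≥ 110. Minimum total cost: 108.

108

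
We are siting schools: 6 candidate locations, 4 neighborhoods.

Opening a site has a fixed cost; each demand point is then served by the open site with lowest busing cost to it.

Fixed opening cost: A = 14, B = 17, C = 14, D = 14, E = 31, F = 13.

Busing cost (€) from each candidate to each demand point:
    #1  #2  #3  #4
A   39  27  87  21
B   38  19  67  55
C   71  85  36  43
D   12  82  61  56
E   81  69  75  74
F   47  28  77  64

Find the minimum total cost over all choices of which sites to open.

138

Open {A, C, D}: assign each demand point to its cheapest open site.
  #1→D 12, #2→A 27, #3→C 36, #4→A 21
  busing cost 96, fixed 42 → total 138.
Compare {A, B, C, D}: busing cost 88 + fixed 59 = 147.
Compare {A, D}: busing cost 121 + fixed 28 = 149.
Compare {A, C}: busing cost 123 + fixed 28 = 151.
All other subsets cost ≥ 147. Minimum total cost: 138.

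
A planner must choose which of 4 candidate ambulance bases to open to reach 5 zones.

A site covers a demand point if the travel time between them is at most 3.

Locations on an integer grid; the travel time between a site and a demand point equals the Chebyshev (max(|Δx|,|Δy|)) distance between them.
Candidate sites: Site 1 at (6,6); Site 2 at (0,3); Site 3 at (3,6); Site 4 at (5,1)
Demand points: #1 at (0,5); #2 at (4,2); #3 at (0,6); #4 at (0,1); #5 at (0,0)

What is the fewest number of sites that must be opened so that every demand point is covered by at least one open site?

Coverage sets (demand points within 3 of each site):
  Site 1: {}
  Site 2: {#1, #3, #4, #5}
  Site 3: {#1, #3}
  Site 4: {#2}
No single site covers all 5 demand points.
But {Site 2, Site 4} covers everything, so the minimum is 2.

2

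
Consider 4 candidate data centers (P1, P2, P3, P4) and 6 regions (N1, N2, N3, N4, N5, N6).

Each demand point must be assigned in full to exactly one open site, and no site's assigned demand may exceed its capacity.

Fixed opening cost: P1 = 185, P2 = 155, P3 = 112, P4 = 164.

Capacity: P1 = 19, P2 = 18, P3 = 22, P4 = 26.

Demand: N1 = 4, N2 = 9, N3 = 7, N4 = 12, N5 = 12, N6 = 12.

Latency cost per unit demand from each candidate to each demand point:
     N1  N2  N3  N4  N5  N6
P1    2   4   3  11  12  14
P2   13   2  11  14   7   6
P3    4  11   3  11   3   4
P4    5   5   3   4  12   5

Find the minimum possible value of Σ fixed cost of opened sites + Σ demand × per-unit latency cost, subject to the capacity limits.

Open {P2, P3, P4}; cheapest assignment that respects the capacities:
  P2 (cap 18, load 13): N1, N2 — cost 4×13 + 9×2 = 70
  P3 (cap 22, load 19): N3, N5 — cost 7×3 + 12×3 = 57
  P4 (cap 26, load 24): N4, N6 — cost 12×4 + 12×5 = 108
  Shipping 235, fixed 431 → total 666.
  Any other capacity-feasible assignment to {P2, P3, P4} ships for at least 235.
Compare {P1, P3, P4}: its best feasible assignment gives total 670.
Compare {P1, P2, P4}: its best feasible assignment gives total 805.
Every other set of open sites that can feasibly serve all demand totals ≥ 670 even under its best assignment. Minimum: 666.

666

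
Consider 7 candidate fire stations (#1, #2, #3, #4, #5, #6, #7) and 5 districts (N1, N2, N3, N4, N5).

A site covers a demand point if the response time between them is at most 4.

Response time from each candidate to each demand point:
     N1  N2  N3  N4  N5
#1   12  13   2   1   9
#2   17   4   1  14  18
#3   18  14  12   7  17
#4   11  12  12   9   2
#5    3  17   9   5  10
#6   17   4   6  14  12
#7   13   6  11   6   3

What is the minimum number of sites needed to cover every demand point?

Coverage sets (demand points within 4 of each site):
  #1: {N3, N4}
  #2: {N2, N3}
  #3: {}
  #4: {N5}
  #5: {N1}
  #6: {N2}
  #7: {N5}
No 3 sites suffice: every size-3 union leaves at least one demand point uncovered.
But {#1, #2, #4, #5} covers everything, so the minimum is 4.

4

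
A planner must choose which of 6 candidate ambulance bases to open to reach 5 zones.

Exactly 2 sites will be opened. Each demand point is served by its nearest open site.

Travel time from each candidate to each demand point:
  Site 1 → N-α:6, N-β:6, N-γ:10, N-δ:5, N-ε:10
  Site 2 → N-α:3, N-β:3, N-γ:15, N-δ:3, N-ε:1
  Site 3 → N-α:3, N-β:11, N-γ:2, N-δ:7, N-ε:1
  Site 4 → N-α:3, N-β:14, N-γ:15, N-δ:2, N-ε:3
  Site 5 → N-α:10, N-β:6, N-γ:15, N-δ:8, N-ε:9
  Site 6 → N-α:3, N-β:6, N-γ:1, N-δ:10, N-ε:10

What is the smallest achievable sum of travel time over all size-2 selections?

Open {Site 2, Site 6}.
  N-α→Site 2 3, N-β→Site 2 3, N-γ→Site 6 1, N-δ→Site 2 3, N-ε→Site 2 1  ⇒ total 11.
Compare {Site 2, Site 3}: total 12.
Compare {Site 4, Site 6}: total 15.
No size-2 selection does better; minimum is 11.

11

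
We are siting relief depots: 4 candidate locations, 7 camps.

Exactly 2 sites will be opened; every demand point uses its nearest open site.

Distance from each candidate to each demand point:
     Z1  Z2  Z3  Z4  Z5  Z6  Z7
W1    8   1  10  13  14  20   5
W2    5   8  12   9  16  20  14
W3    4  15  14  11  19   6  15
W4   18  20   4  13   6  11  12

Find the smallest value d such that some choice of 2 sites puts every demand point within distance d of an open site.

Open {W2, W4}.
  Farthest demand point is Z7 at distance 12 (to W4); all others are ≤ 12.
With {W1, W4} the worst case is 13.
With {W1, W3} the worst case is 14.
No size-2 selection achieves below 12.

12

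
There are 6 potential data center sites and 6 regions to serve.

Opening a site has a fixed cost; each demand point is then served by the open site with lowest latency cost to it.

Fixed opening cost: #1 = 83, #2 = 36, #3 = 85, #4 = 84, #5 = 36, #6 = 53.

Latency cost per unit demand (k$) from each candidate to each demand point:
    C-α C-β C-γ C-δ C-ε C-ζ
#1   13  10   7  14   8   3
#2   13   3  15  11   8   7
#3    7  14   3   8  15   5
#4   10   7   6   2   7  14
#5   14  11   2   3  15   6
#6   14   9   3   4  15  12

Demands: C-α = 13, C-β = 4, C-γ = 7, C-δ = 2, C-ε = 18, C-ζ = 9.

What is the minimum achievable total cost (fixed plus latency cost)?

450

Open {#2, #3}: assign each demand point to its cheapest open site.
  C-α→#3 13×7=91, C-β→#2 4×3=12, C-γ→#3 7×3=21, C-δ→#3 2×8=16, C-ε→#2 18×8=144, C-ζ→#3 9×5=45
  latency cost 329, fixed 121 → total 450.
Compare {#2, #3, #5}: latency cost 312 + fixed 157 = 469.
Compare {#2, #5}: latency cost 399 + fixed 72 = 471.
Compare {#4, #5}: latency cost 356 + fixed 120 = 476.
All other subsets cost ≥ 469. Minimum total cost: 450.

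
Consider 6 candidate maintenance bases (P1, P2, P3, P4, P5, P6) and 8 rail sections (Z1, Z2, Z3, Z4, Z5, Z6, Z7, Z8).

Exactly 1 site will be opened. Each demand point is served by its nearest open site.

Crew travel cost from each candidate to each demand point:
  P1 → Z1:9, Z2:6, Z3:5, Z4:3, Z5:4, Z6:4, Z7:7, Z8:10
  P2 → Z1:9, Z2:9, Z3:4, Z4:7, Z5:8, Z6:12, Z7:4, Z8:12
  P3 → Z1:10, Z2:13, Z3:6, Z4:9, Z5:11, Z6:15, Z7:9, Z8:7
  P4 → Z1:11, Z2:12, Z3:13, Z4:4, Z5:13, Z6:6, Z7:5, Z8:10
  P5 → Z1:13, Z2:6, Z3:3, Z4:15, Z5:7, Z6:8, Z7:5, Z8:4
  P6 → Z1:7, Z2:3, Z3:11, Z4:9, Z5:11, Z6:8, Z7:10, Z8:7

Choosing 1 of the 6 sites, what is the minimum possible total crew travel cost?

48

Open {P1}.
  Z1→P1 9, Z2→P1 6, Z3→P1 5, Z4→P1 3, Z5→P1 4, Z6→P1 4, Z7→P1 7, Z8→P1 10  ⇒ total 48.
Compare {P5}: total 61.
Compare {P2}: total 65.
No size-1 selection does better; minimum is 48.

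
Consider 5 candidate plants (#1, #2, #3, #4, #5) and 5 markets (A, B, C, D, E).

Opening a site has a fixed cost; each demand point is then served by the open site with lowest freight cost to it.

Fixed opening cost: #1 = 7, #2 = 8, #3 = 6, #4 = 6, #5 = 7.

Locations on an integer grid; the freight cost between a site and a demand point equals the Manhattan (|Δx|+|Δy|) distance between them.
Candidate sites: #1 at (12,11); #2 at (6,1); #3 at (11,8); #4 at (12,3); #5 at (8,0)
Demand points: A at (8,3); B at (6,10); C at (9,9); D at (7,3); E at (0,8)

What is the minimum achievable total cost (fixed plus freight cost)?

41

Open {#3, #5}: assign each demand point to its cheapest open site.
  A→#5 3, B→#3 7, C→#3 3, D→#5 4, E→#3 11
  freight cost 28, fixed 13 → total 41.
Compare {#2, #3}: freight cost 28 + fixed 14 = 42.
Compare {#3, #4}: freight cost 30 + fixed 12 = 42.
Compare {#3}: freight cost 38 + fixed 6 = 44.
All other subsets cost ≥ 42. Minimum total cost: 41.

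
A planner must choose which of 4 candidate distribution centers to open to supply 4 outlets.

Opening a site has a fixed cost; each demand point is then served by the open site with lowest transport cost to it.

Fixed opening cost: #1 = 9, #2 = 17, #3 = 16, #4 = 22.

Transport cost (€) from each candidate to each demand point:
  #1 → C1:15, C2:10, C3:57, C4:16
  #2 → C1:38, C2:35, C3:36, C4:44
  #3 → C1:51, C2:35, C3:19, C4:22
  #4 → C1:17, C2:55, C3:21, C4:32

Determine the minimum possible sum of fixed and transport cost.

85

Open {#1, #3}: assign each demand point to its cheapest open site.
  C1→#1 15, C2→#1 10, C3→#3 19, C4→#1 16
  transport cost 60, fixed 25 → total 85.
Compare {#1, #4}: transport cost 62 + fixed 31 = 93.
Compare {#1, #2, #3}: transport cost 60 + fixed 42 = 102.
Compare {#1, #2}: transport cost 77 + fixed 26 = 103.
All other subsets cost ≥ 93. Minimum total cost: 85.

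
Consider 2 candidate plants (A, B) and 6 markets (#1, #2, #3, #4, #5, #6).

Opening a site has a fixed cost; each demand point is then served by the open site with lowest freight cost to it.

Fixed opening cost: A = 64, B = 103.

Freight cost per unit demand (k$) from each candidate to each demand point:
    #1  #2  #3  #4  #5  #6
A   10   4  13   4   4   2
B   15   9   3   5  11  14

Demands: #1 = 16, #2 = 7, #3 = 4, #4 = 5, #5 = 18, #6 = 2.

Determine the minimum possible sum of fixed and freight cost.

400

Open {A}: assign each demand point to its cheapest open site.
  #1→A 16×10=160, #2→A 7×4=28, #3→A 4×13=52, #4→A 5×4=20, #5→A 18×4=72, #6→A 2×2=4
  freight cost 336, fixed 64 → total 400.
Compare {A, B}: freight cost 296 + fixed 167 = 463.
Compare {B}: freight cost 566 + fixed 103 = 669.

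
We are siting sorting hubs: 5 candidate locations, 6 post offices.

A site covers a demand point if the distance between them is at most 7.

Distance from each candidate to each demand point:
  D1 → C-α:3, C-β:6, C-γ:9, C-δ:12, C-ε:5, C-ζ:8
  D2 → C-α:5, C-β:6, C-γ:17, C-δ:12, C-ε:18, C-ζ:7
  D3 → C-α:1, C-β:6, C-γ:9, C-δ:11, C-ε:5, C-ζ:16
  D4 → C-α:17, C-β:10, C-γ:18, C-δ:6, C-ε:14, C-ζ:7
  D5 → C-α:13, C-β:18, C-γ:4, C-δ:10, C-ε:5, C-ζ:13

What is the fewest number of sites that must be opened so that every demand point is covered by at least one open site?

Coverage sets (demand points within 7 of each site):
  D1: {C-α, C-β, C-ε}
  D2: {C-α, C-β, C-ζ}
  D3: {C-α, C-β, C-ε}
  D4: {C-δ, C-ζ}
  D5: {C-γ, C-ε}
No 2 sites suffice: every size-2 union leaves at least one demand point uncovered.
But {D1, D4, D5} covers everything, so the minimum is 3.

3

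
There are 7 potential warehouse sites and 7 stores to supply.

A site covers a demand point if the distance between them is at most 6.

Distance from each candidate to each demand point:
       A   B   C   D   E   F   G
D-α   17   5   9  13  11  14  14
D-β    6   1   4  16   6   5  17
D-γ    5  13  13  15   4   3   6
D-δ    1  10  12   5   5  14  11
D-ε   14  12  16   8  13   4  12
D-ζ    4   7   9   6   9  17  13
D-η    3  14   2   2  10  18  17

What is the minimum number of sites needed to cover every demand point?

3

Coverage sets (demand points within 6 of each site):
  D-α: {B}
  D-β: {A, B, C, E, F}
  D-γ: {A, E, F, G}
  D-δ: {A, D, E}
  D-ε: {F}
  D-ζ: {A, D}
  D-η: {A, C, D}
No 2 sites suffice: every size-2 union leaves at least one demand point uncovered.
But {D-α, D-γ, D-η} covers everything, so the minimum is 3.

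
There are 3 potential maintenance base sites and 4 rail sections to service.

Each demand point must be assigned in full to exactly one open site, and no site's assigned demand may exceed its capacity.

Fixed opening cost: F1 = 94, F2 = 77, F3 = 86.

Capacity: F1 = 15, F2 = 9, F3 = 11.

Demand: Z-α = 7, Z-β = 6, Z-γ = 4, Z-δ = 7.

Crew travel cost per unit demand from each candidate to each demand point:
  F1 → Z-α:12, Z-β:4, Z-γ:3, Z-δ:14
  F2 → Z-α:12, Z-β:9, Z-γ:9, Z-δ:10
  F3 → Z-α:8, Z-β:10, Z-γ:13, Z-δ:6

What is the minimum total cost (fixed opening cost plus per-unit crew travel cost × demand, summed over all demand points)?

Open {F1, F3}; cheapest assignment that respects the capacities:
  F1 (cap 15, load 13): Z-α, Z-β — cost 7×12 + 6×4 = 108
  F3 (cap 11, load 11): Z-γ, Z-δ — cost 4×13 + 7×6 = 94
  Shipping 202, fixed 180 → total 382.
  Any other capacity-feasible assignment to {F1, F3} ships for at least 202.
Compare {F1, F2, F3}: its best feasible assignment gives total 419.
Every other set of open sites that can feasibly serve all demand totals ≥ 419 even under its best assignment. Minimum: 382.

382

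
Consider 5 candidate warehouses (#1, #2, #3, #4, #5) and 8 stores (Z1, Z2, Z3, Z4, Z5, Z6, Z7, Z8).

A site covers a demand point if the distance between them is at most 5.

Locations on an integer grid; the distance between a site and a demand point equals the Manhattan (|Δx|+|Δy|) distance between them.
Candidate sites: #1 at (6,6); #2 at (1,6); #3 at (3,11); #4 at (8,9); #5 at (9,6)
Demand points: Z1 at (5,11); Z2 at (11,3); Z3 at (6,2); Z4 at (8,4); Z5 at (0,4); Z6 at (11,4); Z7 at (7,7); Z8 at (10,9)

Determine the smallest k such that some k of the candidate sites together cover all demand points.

Coverage sets (demand points within 5 of each site):
  #1: {Z3, Z4, Z7}
  #2: {Z5}
  #3: {Z1}
  #4: {Z1, Z4, Z7, Z8}
  #5: {Z2, Z4, Z6, Z7, Z8}
No 3 sites suffice: every size-3 union leaves at least one demand point uncovered.
But {#1, #2, #3, #5} covers everything, so the minimum is 4.

4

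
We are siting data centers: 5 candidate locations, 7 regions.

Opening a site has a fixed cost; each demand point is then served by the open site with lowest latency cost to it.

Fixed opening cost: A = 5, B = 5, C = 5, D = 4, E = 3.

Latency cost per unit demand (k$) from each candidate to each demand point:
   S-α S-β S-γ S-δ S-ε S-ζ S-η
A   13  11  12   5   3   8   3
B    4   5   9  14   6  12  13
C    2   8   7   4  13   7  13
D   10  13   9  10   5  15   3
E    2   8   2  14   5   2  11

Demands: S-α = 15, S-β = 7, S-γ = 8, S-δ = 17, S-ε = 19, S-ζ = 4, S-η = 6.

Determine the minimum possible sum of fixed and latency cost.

250

Open {A, B, C, E}: assign each demand point to its cheapest open site.
  S-α→C 15×2=30, S-β→B 7×5=35, S-γ→E 8×2=16, S-δ→C 17×4=68, S-ε→A 19×3=57, S-ζ→E 4×2=8, S-η→A 6×3=18
  latency cost 232, fixed 18 → total 250.
Compare {A, B, C, D, E}: latency cost 232 + fixed 22 = 254.
Compare {A, B, E}: latency cost 249 + fixed 13 = 262.
Compare {A, C, E}: latency cost 253 + fixed 13 = 266.
All other subsets cost ≥ 254. Minimum total cost: 250.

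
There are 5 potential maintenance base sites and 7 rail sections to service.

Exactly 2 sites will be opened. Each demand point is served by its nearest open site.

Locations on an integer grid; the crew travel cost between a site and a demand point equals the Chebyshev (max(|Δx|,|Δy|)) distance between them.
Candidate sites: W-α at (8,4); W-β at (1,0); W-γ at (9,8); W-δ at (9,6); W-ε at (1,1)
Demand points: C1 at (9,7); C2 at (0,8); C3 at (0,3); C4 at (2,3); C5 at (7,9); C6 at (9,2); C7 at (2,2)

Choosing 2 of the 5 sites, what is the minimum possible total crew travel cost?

20

Open {W-δ, W-ε}.
  C1→W-δ 1, C2→W-ε 7, C3→W-ε 2, C4→W-ε 2, C5→W-δ 3, C6→W-δ 4, C7→W-ε 1  ⇒ total 20.
Compare {W-γ, W-ε}: total 21.
Compare {W-α, W-ε}: total 22.
No size-2 selection does better; minimum is 20.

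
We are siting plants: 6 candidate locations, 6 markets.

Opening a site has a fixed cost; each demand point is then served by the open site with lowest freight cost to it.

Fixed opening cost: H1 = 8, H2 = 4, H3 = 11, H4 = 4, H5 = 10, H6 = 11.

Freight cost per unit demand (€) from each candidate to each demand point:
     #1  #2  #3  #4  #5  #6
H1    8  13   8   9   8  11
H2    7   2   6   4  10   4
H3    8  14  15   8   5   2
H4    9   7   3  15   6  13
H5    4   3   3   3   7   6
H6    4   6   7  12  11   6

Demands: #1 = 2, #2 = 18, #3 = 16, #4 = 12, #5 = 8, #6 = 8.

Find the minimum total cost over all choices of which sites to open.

Open {H2, H3, H5}: assign each demand point to its cheapest open site.
  #1→H5 2×4=8, #2→H2 18×2=36, #3→H5 16×3=48, #4→H5 12×3=36, #5→H3 8×5=40, #6→H3 8×2=16
  freight cost 184, fixed 25 → total 209.
Compare {H2, H3, H4, H5}: freight cost 184 + fixed 29 = 213.
Compare {H1, H2, H3, H5}: freight cost 184 + fixed 33 = 217.
Compare {H2, H3, H5, H6}: freight cost 184 + fixed 36 = 220.
All other subsets cost ≥ 213. Minimum total cost: 209.

209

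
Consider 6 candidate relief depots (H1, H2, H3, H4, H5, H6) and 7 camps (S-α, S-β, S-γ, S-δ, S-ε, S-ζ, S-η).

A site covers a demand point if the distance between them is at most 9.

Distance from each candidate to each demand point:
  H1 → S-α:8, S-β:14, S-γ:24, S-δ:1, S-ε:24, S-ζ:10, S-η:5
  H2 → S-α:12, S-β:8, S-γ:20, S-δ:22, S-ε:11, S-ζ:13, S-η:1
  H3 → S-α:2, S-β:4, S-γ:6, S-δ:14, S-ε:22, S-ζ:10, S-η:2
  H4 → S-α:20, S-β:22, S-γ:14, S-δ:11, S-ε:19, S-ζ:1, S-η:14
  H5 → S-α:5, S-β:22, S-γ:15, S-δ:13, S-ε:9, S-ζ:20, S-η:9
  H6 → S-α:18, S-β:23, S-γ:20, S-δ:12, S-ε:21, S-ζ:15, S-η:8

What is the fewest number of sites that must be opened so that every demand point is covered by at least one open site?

4

Coverage sets (demand points within 9 of each site):
  H1: {S-α, S-δ, S-η}
  H2: {S-β, S-η}
  H3: {S-α, S-β, S-γ, S-η}
  H4: {S-ζ}
  H5: {S-α, S-ε, S-η}
  H6: {S-η}
No 3 sites suffice: every size-3 union leaves at least one demand point uncovered.
But {H1, H3, H4, H5} covers everything, so the minimum is 4.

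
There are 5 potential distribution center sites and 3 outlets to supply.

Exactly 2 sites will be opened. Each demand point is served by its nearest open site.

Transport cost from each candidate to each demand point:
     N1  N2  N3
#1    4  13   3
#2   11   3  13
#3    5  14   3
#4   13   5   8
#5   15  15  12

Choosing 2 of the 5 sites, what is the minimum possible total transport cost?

10

Open {#1, #2}.
  N1→#1 4, N2→#2 3, N3→#1 3  ⇒ total 10.
Compare {#2, #3}: total 11.
Compare {#1, #4}: total 12.
No size-2 selection does better; minimum is 10.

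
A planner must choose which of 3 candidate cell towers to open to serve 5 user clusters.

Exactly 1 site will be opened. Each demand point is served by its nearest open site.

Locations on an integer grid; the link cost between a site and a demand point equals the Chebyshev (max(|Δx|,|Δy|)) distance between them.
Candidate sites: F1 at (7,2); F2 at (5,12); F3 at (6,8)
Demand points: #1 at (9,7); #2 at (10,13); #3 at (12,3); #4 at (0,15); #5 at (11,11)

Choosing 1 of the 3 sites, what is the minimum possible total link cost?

26

Open {F3}.
  #1→F3 3, #2→F3 5, #3→F3 6, #4→F3 7, #5→F3 5  ⇒ total 26.
Compare {F2}: total 30.
Compare {F1}: total 43.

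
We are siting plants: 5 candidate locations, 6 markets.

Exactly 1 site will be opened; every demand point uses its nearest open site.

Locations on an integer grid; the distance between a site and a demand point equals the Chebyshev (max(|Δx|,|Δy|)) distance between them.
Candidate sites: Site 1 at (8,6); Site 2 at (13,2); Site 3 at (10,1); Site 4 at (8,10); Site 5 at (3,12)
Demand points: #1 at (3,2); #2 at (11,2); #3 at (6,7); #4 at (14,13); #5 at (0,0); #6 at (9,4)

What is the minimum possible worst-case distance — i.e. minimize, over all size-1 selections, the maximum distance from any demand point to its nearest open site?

Open {Site 1}.
  Farthest demand point is #5 at distance 8 (to Site 1); all others are ≤ 8.
With {Site 4} the worst case is 10.
With {Site 3} the worst case is 12.
No size-1 selection achieves below 8.

8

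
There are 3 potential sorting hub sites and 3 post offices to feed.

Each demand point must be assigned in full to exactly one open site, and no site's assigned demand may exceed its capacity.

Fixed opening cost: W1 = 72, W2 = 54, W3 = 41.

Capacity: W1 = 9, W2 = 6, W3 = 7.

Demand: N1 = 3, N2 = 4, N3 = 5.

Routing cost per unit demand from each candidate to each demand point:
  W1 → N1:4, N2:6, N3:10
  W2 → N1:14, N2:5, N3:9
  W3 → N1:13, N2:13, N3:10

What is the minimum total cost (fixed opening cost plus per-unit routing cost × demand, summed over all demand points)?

Open {W1, W3}; cheapest assignment that respects the capacities:
  W1 (cap 9, load 7): N1, N2 — cost 3×4 + 4×6 = 36
  W3 (cap 7, load 5): N3 — cost 5×10 = 50
  Shipping 86, fixed 113 → total 199.
  Any other capacity-feasible assignment to {W1, W3} ships for at least 86.
Compare {W1, W2}: its best feasible assignment gives total 207.
Compare {W2, W3}: its best feasible assignment gives total 231.
Every other set of open sites that can feasibly serve all demand totals ≥ 207 even under its best assignment. Minimum: 199.

199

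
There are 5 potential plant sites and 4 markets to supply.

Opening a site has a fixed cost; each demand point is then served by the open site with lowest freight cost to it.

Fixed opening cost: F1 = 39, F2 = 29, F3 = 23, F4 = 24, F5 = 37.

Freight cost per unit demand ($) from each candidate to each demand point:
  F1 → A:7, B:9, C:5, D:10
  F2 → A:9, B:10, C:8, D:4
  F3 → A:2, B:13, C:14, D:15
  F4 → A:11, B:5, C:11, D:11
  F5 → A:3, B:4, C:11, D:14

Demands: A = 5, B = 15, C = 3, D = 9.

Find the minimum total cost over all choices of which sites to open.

Open {F2, F5}: assign each demand point to its cheapest open site.
  A→F5 5×3=15, B→F5 15×4=60, C→F2 3×8=24, D→F2 9×4=36
  freight cost 135, fixed 66 → total 201.
Compare {F2, F3, F5}: freight cost 130 + fixed 89 = 219.
Compare {F2, F3, F4}: freight cost 145 + fixed 76 = 221.
Compare {F2, F4, F5}: freight cost 135 + fixed 90 = 225.
All other subsets cost ≥ 219. Minimum total cost: 201.

201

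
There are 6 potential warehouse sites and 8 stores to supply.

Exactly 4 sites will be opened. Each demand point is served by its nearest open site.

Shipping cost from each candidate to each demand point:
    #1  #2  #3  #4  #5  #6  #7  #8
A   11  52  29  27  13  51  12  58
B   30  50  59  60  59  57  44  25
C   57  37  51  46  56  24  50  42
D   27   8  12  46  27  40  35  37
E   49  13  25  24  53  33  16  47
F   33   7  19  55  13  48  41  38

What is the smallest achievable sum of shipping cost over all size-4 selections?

132

Open {A, B, C, D}.
  #1→A 11, #2→D 8, #3→D 12, #4→A 27, #5→A 13, #6→C 24, #7→A 12, #8→B 25  ⇒ total 132.
Compare {A, B, C, F}: total 138.
Compare {A, B, D, E}: total 138.
No size-4 selection does better; minimum is 132.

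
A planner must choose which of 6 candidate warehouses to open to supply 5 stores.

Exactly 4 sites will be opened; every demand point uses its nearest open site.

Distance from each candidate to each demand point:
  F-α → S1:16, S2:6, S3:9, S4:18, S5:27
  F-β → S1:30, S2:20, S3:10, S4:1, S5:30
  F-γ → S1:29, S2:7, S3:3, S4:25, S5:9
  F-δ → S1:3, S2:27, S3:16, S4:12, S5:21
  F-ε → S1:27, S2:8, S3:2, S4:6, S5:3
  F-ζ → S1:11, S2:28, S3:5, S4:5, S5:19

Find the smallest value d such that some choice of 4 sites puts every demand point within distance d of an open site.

6

Open {F-α, F-β, F-δ, F-ε}.
  Farthest demand point is S2 at distance 6 (to F-α); all others are ≤ 6.
With {F-α, F-γ, F-δ, F-ε} the worst case is 6.
With {F-α, F-δ, F-ε, F-ζ} the worst case is 6.
No size-4 selection achieves below 6.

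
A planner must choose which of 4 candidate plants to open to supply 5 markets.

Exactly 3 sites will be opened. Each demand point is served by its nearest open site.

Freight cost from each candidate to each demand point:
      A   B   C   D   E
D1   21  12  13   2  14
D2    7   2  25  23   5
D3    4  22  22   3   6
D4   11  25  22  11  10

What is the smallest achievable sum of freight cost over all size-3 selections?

26

Open {D1, D2, D3}.
  A→D3 4, B→D2 2, C→D1 13, D→D1 2, E→D2 5  ⇒ total 26.
Compare {D1, D2, D4}: total 29.
Compare {D2, D3, D4}: total 36.
No size-3 selection does better; minimum is 26.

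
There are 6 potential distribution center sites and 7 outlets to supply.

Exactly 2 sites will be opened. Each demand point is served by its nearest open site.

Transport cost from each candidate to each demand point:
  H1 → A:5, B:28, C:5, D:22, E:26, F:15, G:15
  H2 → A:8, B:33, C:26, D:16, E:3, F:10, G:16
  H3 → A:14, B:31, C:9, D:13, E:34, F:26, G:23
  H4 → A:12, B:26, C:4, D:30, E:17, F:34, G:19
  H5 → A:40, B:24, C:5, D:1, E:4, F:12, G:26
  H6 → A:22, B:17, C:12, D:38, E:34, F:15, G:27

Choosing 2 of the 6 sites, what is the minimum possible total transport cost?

66

Open {H1, H5}.
  A→H1 5, B→H5 24, C→H1 5, D→H5 1, E→H5 4, F→H5 12, G→H1 15  ⇒ total 66.
Compare {H2, H5}: total 67.
Compare {H4, H5}: total 76.
No size-2 selection does better; minimum is 66.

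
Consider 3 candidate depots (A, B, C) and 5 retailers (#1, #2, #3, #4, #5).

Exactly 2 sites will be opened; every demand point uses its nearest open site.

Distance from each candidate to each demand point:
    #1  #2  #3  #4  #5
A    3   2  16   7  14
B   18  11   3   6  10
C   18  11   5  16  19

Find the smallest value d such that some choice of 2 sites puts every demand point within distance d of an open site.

Open {A, B}.
  Farthest demand point is #5 at distance 10 (to B); all others are ≤ 10.
With {A, C} the worst case is 14.
With {B, C} the worst case is 18.
No size-2 selection achieves below 10.

10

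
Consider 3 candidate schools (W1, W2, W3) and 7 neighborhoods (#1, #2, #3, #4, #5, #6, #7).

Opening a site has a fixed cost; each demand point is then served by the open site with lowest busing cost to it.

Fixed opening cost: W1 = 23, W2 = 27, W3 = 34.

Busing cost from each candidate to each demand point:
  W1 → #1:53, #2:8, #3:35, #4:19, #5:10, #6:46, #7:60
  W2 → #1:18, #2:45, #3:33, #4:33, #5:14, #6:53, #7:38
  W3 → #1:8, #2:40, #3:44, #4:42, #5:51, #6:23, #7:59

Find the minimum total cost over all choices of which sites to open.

Open {W1, W3}: assign each demand point to its cheapest open site.
  #1→W3 8, #2→W1 8, #3→W1 35, #4→W1 19, #5→W1 10, #6→W3 23, #7→W3 59
  busing cost 162, fixed 57 → total 219.
Compare {W1, W2}: busing cost 172 + fixed 50 = 222.
Compare {W1, W2, W3}: busing cost 139 + fixed 84 = 223.
Compare {W2, W3}: busing cost 189 + fixed 61 = 250.
All other subsets cost ≥ 222. Minimum total cost: 219.

219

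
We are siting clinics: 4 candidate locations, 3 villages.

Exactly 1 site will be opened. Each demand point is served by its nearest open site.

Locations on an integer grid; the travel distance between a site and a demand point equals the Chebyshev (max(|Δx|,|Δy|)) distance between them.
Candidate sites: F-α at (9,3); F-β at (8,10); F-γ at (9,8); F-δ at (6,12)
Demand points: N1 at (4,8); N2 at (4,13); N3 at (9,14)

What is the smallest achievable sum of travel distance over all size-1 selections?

9

Open {F-δ}.
  N1→F-δ 4, N2→F-δ 2, N3→F-δ 3  ⇒ total 9.
Compare {F-β}: total 12.
Compare {F-γ}: total 16.
No size-1 selection does better; minimum is 9.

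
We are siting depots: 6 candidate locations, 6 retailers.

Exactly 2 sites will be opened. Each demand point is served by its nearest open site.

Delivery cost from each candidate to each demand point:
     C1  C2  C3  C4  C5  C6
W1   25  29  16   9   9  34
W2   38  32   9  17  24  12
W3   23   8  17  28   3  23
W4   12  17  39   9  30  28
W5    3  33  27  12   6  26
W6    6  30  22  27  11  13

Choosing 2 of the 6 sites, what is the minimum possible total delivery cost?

Open {W3, W5}.
  C1→W5 3, C2→W3 8, C3→W3 17, C4→W5 12, C5→W3 3, C6→W3 23  ⇒ total 66.
Compare {W2, W3}: total 72.
Compare {W3, W4}: total 72.
No size-2 selection does better; minimum is 66.

66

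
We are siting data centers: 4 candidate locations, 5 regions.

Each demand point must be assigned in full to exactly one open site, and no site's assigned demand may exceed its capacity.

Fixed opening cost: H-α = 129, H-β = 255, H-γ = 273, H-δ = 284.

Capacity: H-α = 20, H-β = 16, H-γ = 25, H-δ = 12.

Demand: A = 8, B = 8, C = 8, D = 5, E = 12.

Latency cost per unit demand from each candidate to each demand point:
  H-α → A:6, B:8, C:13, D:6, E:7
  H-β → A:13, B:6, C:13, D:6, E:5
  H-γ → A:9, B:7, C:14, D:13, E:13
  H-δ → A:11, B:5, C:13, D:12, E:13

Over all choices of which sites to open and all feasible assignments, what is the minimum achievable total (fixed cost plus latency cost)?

Open {H-α, H-γ}; cheapest assignment that respects the capacities:
  H-α (cap 20, load 17): D, E — cost 5×6 + 12×7 = 114
  H-γ (cap 25, load 24): A, B, C — cost 8×9 + 8×7 + 8×14 = 240
  Shipping 354, fixed 402 → total 756.
  Any other capacity-feasible assignment to {H-α, H-γ} ships for at least 354.
Compare {H-α, H-β, H-γ}: its best feasible assignment gives total 963.
Compare {H-β, H-γ}: its best feasible assignment gives total 973.
Every other set of open sites that can feasibly serve all demand totals ≥ 963 even under its best assignment. Minimum: 756.

756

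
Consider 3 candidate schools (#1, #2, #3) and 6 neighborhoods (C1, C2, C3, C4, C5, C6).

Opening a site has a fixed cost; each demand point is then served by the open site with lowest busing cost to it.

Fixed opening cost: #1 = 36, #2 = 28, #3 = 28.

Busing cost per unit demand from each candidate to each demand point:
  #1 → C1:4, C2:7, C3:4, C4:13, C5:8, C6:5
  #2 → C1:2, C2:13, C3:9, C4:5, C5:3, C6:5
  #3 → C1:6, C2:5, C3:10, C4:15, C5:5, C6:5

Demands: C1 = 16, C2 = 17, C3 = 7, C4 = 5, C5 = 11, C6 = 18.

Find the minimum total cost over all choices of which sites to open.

Open {#2, #3}: assign each demand point to its cheapest open site.
  C1→#2 16×2=32, C2→#3 17×5=85, C3→#2 7×9=63, C4→#2 5×5=25, C5→#2 11×3=33, C6→#2 18×5=90
  busing cost 328, fixed 56 → total 384.
Compare {#1, #2, #3}: busing cost 293 + fixed 92 = 385.
Compare {#1, #2}: busing cost 327 + fixed 64 = 391.
Compare {#1, #3}: busing cost 387 + fixed 64 = 451.
All other subsets cost ≥ 385. Minimum total cost: 384.

384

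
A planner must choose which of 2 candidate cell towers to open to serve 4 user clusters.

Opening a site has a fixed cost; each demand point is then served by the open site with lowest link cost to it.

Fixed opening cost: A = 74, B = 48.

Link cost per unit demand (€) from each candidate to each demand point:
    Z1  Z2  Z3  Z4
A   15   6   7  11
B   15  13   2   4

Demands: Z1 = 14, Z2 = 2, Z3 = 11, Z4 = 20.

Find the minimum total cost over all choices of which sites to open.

Open {B}: assign each demand point to its cheapest open site.
  Z1→B 14×15=210, Z2→B 2×13=26, Z3→B 11×2=22, Z4→B 20×4=80
  link cost 338, fixed 48 → total 386.
Compare {A, B}: link cost 324 + fixed 122 = 446.
Compare {A}: link cost 519 + fixed 74 = 593.

386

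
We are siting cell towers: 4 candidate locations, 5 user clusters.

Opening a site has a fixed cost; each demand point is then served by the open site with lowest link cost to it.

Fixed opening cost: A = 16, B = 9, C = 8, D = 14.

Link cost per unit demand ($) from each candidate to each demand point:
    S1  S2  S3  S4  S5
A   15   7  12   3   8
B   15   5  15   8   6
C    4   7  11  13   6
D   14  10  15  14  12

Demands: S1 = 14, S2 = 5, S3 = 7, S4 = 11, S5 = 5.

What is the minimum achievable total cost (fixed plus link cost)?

254

Open {A, B, C}: assign each demand point to its cheapest open site.
  S1→C 14×4=56, S2→B 5×5=25, S3→C 7×11=77, S4→A 11×3=33, S5→B 5×6=30
  link cost 221, fixed 33 → total 254.
Compare {A, C}: link cost 231 + fixed 24 = 255.
Compare {A, B, C, D}: link cost 221 + fixed 47 = 268.
Compare {A, C, D}: link cost 231 + fixed 38 = 269.
All other subsets cost ≥ 255. Minimum total cost: 254.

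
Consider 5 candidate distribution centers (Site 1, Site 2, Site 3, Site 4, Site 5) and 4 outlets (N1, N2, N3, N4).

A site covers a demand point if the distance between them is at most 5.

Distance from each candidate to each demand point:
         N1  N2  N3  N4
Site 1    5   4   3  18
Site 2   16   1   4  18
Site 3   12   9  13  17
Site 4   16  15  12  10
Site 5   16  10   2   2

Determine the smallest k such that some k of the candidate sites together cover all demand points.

2

Coverage sets (demand points within 5 of each site):
  Site 1: {N1, N2, N3}
  Site 2: {N2, N3}
  Site 3: {}
  Site 4: {}
  Site 5: {N3, N4}
No single site covers all 4 demand points.
But {Site 1, Site 5} covers everything, so the minimum is 2.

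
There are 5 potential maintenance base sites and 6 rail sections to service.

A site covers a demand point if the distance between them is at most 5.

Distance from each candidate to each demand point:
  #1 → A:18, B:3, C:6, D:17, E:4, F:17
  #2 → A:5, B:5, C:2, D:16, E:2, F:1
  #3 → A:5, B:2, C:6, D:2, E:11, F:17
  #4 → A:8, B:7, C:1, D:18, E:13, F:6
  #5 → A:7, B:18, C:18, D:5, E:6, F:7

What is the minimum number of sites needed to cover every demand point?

Coverage sets (demand points within 5 of each site):
  #1: {B, E}
  #2: {A, B, C, E, F}
  #3: {A, B, D}
  #4: {C}
  #5: {D}
No single site covers all 6 demand points.
But {#2, #3} covers everything, so the minimum is 2.

2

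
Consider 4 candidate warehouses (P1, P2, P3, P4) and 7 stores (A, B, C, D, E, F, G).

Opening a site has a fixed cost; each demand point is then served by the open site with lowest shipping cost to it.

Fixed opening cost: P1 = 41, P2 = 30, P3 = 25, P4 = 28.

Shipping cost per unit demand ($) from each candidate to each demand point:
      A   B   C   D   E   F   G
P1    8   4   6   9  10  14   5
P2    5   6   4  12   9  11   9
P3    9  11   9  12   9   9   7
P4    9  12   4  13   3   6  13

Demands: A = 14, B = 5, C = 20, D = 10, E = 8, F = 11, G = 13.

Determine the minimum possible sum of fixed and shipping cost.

514

Open {P1, P2, P4}: assign each demand point to its cheapest open site.
  A→P2 14×5=70, B→P1 5×4=20, C→P2 20×4=80, D→P1 10×9=90, E→P4 8×3=24, F→P4 11×6=66, G→P1 13×5=65
  shipping cost 415, fixed 99 → total 514.
Compare {P1, P4}: shipping cost 457 + fixed 69 = 526.
Compare {P1, P2, P3, P4}: shipping cost 415 + fixed 124 = 539.
Compare {P1, P3, P4}: shipping cost 457 + fixed 94 = 551.
All other subsets cost ≥ 526. Minimum total cost: 514.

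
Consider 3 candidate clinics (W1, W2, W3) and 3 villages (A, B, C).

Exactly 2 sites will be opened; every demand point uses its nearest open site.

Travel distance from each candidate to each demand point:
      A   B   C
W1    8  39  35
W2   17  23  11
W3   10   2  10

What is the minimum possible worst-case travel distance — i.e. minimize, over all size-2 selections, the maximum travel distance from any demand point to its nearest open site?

10

Open {W1, W3}.
  Farthest demand point is C at travel distance 10 (to W3); all others are ≤ 10.
With {W2, W3} the worst case is 10.
With {W1, W2} the worst case is 23.
No size-2 selection achieves below 10.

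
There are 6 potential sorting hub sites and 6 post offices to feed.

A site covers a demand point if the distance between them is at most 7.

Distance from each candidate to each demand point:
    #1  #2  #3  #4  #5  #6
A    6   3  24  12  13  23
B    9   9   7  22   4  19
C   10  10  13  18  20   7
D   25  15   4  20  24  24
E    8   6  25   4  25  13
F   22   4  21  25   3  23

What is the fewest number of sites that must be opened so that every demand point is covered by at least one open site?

Coverage sets (demand points within 7 of each site):
  A: {#1, #2}
  B: {#3, #5}
  C: {#6}
  D: {#3}
  E: {#2, #4}
  F: {#2, #5}
No 3 sites suffice: every size-3 union leaves at least one demand point uncovered.
But {A, B, C, E} covers everything, so the minimum is 4.

4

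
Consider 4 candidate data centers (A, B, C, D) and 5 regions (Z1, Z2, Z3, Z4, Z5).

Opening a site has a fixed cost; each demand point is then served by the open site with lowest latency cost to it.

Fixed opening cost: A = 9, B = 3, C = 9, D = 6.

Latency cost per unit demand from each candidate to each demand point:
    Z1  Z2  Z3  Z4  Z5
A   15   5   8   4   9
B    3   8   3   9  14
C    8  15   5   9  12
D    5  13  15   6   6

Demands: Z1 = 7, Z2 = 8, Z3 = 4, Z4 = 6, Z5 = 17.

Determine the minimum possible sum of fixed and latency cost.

Open {A, B, D}: assign each demand point to its cheapest open site.
  Z1→B 7×3=21, Z2→A 8×5=40, Z3→B 4×3=12, Z4→A 6×4=24, Z5→D 17×6=102
  latency cost 199, fixed 18 → total 217.
Compare {A, B, C, D}: latency cost 199 + fixed 27 = 226.
Compare {B, D}: latency cost 235 + fixed 9 = 244.
Compare {A, C, D}: latency cost 221 + fixed 24 = 245.
All other subsets cost ≥ 226. Minimum total cost: 217.

217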